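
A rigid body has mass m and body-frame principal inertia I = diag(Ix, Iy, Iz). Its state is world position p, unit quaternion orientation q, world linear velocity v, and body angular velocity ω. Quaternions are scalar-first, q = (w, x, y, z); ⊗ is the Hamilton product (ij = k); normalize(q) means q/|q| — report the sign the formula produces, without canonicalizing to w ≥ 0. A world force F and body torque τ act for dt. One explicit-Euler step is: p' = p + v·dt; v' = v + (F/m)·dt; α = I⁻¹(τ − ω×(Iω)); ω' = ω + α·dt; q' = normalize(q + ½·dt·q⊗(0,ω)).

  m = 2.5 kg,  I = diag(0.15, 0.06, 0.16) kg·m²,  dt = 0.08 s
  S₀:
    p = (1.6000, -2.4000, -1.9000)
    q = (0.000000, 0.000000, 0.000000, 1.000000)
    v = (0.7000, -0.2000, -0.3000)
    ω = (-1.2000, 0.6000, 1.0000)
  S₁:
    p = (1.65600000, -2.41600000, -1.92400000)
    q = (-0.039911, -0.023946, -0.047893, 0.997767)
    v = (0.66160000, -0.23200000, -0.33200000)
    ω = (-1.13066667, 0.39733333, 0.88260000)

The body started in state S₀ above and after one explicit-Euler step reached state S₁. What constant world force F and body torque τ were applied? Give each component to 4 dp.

F = (-1.2000, -1.0000, -1.0000)
τ = (0.1900, -0.1400, -0.1700)

rate change Δω = (0.06933333, -0.20266667, -0.11740000)
gyro term ω₀×Iω₀ = (0.0600, 0.0120, 0.0648)
I·α + gyro = (0.1900, -0.1400, -0.1700)
velocity change Δv = (-0.03840000, -0.03200000, -0.03200000)
applied force F = (-1.2000, -1.0000, -1.0000)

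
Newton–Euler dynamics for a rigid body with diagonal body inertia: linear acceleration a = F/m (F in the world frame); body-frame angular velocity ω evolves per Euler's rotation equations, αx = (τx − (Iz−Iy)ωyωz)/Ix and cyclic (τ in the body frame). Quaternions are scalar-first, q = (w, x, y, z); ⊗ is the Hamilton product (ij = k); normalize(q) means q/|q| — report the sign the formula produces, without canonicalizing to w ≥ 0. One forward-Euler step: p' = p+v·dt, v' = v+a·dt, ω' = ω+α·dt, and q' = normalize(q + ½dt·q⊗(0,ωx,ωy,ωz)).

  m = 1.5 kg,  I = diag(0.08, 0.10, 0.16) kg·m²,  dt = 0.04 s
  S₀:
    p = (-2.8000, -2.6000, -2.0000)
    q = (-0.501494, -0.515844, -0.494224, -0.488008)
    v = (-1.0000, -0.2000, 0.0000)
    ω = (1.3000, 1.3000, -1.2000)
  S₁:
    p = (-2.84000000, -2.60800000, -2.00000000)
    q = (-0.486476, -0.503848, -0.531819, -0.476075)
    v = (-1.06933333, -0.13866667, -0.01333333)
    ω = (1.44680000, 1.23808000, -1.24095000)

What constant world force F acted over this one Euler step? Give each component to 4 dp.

Δv = v₁−v₀ = (-0.06933333, 0.06133333, -0.01333333)
applied force F = (-2.6000, 2.3000, -0.5000)

F = (-2.6000, 2.3000, -0.5000)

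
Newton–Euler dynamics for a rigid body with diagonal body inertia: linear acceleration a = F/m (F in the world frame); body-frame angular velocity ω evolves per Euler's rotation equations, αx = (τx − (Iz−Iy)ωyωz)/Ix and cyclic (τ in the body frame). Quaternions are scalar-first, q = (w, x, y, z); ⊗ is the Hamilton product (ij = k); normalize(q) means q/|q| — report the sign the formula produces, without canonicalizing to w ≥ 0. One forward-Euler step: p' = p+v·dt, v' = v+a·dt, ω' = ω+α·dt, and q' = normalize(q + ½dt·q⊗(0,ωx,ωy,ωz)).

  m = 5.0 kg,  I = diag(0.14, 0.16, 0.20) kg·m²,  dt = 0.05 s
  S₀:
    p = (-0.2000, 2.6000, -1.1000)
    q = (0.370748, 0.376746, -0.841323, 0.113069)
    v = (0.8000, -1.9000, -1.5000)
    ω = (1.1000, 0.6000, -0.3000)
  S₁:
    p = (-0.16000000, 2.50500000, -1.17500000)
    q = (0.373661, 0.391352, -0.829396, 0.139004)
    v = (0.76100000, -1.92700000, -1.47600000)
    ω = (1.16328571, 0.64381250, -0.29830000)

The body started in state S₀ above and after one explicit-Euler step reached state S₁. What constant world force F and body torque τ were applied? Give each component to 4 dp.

velocity change Δv = (-0.03900000, -0.02700000, 0.02400000)
m·(v₁−v₀)/dt = (-3.9000, -2.7000, 2.4000)
rate change Δω = (0.06328571, 0.04381250, 0.00170000)
τ = I·(Δω/dt) + ω₀×(Iω₀) = (0.1700, 0.1600, 0.0200)

F = (-3.9000, -2.7000, 2.4000)
τ = (0.1700, 0.1600, 0.0200)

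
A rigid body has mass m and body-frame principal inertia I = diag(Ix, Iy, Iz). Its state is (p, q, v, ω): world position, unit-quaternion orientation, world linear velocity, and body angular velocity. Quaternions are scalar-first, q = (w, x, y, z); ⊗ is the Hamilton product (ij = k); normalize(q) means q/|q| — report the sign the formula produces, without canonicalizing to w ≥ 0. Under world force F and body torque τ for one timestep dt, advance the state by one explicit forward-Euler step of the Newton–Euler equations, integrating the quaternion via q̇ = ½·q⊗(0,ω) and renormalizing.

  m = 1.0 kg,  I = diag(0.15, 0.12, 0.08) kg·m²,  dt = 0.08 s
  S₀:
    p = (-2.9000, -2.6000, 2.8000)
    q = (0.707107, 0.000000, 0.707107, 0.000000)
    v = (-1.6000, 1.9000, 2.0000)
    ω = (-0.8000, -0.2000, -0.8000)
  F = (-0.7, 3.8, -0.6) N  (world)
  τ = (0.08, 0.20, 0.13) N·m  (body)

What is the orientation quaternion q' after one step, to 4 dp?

q' = (0.7120, -0.0452, 0.7007, 0.0000)

Hamilton product q⊗(0,ω) = (0.1414214, -1.1313712, -0.1414214, 0.0000000)
q + ½dt·q⊗(0,ω), renormalized = (0.7120, -0.0452, 0.7007, 0.0000)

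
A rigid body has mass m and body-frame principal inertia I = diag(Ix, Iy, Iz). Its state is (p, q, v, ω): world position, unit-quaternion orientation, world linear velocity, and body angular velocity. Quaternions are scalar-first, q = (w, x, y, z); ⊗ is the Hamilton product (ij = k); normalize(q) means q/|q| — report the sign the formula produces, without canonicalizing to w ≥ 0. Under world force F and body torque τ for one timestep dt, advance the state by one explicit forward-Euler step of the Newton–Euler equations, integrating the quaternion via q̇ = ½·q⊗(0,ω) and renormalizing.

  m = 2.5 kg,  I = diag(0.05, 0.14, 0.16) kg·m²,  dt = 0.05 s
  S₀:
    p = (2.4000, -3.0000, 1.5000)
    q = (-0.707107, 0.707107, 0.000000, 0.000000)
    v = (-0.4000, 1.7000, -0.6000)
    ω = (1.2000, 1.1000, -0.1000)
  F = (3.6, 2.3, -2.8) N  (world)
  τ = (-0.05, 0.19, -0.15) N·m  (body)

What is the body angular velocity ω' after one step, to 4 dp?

ω' = (1.1522, 1.1631, -0.1840)

α = I⁻¹(τ − ω×Iω) = (-0.9560, 1.2629, -1.6800)
new body rate ω' = (1.1522, 1.1631, -0.1840)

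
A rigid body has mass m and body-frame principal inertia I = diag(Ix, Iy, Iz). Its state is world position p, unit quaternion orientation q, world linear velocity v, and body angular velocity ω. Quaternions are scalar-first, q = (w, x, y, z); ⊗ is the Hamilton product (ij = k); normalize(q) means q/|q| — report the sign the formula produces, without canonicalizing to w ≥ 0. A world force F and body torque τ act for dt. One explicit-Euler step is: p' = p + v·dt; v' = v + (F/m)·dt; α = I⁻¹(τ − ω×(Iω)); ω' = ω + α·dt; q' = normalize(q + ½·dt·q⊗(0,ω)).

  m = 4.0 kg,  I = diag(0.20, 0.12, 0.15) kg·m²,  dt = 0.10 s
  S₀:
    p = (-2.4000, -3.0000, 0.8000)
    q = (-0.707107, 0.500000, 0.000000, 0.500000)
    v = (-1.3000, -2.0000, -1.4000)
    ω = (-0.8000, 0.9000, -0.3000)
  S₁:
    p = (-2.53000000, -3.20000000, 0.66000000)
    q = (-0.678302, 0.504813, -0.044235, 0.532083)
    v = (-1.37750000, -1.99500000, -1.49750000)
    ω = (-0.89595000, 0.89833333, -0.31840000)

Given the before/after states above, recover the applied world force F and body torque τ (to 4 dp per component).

Δω = ω₁−ω₀ = (-0.09595000, -0.00166667, -0.01840000)
gyro term ω₀×Iω₀ = (-0.0081, 0.0120, 0.0576)
applied torque τ = (-0.2000, 0.0100, 0.0300)
velocity change Δv = (-0.07750000, 0.00500000, -0.09750000)
m·(v₁−v₀)/dt = (-3.1000, 0.2000, -3.9000)

F = (-3.1000, 0.2000, -3.9000)
τ = (-0.2000, 0.0100, 0.0300)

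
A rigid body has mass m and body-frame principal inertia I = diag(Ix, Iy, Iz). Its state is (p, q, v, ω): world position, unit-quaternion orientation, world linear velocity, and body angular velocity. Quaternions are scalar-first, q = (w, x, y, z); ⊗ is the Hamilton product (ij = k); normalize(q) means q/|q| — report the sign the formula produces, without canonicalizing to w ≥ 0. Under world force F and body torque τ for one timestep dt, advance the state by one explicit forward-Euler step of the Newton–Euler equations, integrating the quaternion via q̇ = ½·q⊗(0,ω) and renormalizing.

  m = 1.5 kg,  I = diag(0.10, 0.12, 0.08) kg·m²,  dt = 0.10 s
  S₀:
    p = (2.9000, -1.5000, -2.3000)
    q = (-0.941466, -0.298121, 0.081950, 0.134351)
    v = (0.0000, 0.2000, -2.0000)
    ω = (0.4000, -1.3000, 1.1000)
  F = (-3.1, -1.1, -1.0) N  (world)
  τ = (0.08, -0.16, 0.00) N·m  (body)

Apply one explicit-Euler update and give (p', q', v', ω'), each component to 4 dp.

p' = (2.9000, -1.4800, -2.5000)
q' = (-0.9340, -0.3026, 0.1616, 0.0999)
v' = (-0.2067, 0.1267, -2.0667)
ω' = (0.4228, -1.4407, 1.1130)

(τ − ω×Iω)/I = (0.2280, -1.4067, 0.1300)
new body rate ω' = (0.4228, -1.4407, 1.1130)
q⊗(0,ω) = (0.0779973, -0.1117851, 1.6055793, -0.6808353)
q' = normalize(q + ½dt·q⊗(0,ω)) = (-0.9340, -0.3026, 0.1616, 0.0999)
p + v·dt = (2.9000, -1.4800, -2.5000)
new velocity v' = (-0.2067, 0.1267, -2.0667)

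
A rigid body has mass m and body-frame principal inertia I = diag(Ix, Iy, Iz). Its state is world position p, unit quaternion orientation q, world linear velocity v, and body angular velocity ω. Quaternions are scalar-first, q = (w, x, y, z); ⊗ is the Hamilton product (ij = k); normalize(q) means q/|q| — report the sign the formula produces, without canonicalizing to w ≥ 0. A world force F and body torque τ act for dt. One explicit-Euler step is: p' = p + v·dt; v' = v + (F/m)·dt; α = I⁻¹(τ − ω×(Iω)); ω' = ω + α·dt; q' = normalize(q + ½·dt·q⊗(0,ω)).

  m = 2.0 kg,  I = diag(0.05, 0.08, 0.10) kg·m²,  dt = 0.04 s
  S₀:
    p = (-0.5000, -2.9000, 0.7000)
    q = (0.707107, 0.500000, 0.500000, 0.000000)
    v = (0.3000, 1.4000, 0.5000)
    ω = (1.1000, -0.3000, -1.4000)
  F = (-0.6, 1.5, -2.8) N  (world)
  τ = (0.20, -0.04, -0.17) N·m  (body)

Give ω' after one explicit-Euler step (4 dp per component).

ω' = (1.2533, -0.3585, -1.4640)

angular accel α = (3.8320, -1.4625, -1.6010)
new body rate ω' = (1.2533, -0.3585, -1.4640)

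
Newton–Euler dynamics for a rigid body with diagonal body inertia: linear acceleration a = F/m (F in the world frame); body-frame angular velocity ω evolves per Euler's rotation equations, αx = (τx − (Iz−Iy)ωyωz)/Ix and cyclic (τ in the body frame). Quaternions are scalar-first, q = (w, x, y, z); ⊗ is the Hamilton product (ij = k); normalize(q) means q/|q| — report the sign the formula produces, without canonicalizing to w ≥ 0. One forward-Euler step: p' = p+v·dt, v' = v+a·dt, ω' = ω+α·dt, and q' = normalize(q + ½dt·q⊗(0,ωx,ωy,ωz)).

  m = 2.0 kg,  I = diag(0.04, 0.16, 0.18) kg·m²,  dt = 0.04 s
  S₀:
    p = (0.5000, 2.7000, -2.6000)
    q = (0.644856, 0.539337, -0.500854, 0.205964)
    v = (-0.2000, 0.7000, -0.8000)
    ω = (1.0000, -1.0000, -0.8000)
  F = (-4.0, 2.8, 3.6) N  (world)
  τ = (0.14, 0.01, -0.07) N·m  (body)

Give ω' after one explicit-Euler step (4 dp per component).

angular accel α = (3.1000, -0.6375, 0.2778)
ω + α·dt = (1.1240, -1.0255, -0.7889)

ω' = (1.1240, -1.0255, -0.7889)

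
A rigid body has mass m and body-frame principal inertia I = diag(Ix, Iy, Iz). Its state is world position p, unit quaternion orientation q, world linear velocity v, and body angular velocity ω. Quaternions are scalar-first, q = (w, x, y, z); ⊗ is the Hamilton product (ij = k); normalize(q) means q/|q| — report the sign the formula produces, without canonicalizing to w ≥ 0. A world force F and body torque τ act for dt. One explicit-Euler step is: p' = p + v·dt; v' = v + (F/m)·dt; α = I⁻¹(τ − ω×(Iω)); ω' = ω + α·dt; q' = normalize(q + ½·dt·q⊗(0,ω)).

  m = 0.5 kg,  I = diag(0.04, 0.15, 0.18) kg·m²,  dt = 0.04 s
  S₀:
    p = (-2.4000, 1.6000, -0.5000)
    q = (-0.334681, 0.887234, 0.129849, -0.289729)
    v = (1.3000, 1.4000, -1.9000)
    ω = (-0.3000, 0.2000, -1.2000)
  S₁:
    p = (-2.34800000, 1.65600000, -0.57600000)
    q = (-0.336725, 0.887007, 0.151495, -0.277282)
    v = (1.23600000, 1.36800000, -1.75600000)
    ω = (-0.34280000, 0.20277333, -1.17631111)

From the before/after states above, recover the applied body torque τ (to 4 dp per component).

τ = (-0.0500, -0.0400, 0.1000)

Δω = ω₁−ω₀ = (-0.04280000, 0.00277333, 0.02368889)
ω₀×(Iω₀) = (-0.0072, -0.0504, -0.0066)
τ = I·(Δω/dt) + ω₀×(Iω₀) = (-0.0500, -0.0400, 0.1000)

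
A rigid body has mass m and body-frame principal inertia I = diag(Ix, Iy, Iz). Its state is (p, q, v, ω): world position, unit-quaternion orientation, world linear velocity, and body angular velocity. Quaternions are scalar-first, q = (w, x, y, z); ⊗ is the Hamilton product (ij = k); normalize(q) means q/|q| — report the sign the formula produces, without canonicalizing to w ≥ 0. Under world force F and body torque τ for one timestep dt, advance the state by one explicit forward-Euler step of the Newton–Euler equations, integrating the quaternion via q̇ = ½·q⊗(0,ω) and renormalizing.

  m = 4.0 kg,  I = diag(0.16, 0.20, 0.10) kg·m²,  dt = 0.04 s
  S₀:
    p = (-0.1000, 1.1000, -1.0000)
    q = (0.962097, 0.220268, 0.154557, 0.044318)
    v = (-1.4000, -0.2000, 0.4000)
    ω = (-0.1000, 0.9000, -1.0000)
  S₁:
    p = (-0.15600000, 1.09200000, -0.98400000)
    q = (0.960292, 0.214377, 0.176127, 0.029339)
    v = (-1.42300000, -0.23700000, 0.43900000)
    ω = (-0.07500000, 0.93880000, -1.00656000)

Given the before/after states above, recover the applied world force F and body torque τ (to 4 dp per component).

F = (-2.3000, -3.7000, 3.9000)
τ = (0.1900, 0.2000, -0.0200)

v₁ − v₀ = (-0.02300000, -0.03700000, 0.03900000)
applied force F = (-2.3000, -3.7000, 3.9000)
ω₁ − ω₀ = (0.02500000, 0.03880000, -0.00656000)
I·α + gyro = (0.1900, 0.2000, -0.0200)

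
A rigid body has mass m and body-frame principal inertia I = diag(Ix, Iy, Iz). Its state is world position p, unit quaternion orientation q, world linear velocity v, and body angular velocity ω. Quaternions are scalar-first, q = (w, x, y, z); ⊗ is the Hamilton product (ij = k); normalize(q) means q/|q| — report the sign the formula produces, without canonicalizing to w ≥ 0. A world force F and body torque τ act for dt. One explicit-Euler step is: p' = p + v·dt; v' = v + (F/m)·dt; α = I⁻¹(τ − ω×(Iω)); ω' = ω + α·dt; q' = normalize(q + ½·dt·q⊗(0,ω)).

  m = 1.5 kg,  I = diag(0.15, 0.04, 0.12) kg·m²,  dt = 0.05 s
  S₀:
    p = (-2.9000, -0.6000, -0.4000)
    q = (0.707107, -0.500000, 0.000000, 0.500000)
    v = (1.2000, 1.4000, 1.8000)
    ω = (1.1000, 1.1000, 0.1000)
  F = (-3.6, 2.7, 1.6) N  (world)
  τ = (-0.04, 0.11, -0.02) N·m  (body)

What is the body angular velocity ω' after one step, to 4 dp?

ω' = (1.0837, 1.2334, 0.1471)

ω×(Iω) gyroscopic = (0.0088, 0.0033, -0.1331)
angular accel α = (-0.3253, 2.6675, 0.9425)
ω + α·dt = (1.0837, 1.2334, 0.1471)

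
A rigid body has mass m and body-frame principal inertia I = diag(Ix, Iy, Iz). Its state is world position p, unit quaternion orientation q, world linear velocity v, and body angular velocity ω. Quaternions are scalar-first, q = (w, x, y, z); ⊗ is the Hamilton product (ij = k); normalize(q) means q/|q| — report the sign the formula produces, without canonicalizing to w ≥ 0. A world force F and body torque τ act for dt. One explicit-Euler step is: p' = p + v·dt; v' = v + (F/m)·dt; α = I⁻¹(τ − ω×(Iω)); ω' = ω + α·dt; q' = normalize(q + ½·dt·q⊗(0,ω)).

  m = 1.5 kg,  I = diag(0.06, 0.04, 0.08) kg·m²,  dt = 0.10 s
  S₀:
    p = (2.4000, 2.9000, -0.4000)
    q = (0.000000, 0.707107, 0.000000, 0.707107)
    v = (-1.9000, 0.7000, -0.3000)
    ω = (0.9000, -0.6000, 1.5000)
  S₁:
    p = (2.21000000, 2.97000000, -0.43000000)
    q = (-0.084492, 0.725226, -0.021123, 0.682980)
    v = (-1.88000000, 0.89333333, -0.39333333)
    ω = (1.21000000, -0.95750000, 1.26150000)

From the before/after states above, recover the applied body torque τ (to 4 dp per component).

τ = (0.1500, -0.1700, -0.1800)

ω₁ − ω₀ = (0.31000000, -0.35750000, -0.23850000)
ω₀×(Iω₀) = (-0.0360, -0.0270, 0.0108)
applied torque τ = (0.1500, -0.1700, -0.1800)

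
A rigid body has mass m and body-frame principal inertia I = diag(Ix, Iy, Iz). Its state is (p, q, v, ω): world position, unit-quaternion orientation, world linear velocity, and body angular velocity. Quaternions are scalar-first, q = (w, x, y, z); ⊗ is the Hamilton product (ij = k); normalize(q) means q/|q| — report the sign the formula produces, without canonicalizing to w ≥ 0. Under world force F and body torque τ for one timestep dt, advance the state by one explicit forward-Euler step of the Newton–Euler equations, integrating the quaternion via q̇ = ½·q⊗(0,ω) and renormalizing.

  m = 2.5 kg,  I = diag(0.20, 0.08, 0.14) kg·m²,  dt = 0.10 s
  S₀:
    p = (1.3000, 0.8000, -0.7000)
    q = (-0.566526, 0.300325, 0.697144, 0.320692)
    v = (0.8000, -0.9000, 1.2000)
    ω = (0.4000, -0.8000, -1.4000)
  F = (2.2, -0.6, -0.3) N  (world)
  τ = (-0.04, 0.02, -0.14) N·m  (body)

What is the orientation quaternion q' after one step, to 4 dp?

2q̇ = q⊗(0,ω) = (0.8865540, -0.9460584, 1.0019526, 0.2740188)
updated quaternion q' = (-0.5204, 0.2522, 0.7447, 0.3332)

q' = (-0.5204, 0.2522, 0.7447, 0.3332)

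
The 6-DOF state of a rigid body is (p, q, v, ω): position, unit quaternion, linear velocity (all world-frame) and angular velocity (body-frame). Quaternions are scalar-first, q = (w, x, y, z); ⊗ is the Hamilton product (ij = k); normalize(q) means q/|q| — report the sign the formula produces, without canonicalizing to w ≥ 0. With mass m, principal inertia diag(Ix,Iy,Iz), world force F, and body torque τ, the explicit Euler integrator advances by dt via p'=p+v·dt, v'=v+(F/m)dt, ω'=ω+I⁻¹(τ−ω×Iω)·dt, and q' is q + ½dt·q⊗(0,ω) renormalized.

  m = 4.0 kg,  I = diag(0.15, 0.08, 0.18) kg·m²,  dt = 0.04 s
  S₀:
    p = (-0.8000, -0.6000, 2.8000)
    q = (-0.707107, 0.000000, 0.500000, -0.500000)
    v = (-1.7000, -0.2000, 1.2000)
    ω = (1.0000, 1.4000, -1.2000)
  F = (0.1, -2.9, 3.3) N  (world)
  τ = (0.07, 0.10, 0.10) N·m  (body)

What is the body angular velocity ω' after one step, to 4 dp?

precession coupling ω×(Iω) = (-0.1680, 0.0360, -0.0980)
(τ − ω×Iω)/I = (1.5867, 0.8000, 1.1000)
ω + α·dt = (1.0635, 1.4320, -1.1560)

ω' = (1.0635, 1.4320, -1.1560)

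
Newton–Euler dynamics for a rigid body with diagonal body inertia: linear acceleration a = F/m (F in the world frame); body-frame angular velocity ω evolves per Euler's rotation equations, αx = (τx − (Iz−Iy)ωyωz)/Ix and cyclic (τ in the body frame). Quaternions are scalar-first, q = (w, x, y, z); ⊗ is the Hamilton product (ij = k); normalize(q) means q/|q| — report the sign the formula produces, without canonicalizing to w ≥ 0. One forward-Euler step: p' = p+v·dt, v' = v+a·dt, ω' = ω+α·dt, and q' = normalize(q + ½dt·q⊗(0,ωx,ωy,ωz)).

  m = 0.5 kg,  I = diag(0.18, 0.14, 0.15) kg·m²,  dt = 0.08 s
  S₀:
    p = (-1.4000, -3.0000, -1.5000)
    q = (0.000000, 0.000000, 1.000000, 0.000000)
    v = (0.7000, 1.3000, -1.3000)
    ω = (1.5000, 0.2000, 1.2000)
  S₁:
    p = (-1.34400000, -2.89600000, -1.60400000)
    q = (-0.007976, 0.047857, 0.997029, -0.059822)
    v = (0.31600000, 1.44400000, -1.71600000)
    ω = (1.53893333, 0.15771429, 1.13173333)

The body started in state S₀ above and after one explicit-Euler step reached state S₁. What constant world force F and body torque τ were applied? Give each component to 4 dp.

F = (-2.4000, 0.9000, -2.6000)
τ = (0.0900, -0.0200, -0.1400)

Δv = v₁−v₀ = (-0.38400000, 0.14400000, -0.41600000)
m·(v₁−v₀)/dt = (-2.4000, 0.9000, -2.6000)
ω₁ − ω₀ = (0.03893333, -0.04228571, -0.06826667)
ω₀×(Iω₀) = (0.0024, 0.0540, -0.0120)
applied torque τ = (0.0900, -0.0200, -0.1400)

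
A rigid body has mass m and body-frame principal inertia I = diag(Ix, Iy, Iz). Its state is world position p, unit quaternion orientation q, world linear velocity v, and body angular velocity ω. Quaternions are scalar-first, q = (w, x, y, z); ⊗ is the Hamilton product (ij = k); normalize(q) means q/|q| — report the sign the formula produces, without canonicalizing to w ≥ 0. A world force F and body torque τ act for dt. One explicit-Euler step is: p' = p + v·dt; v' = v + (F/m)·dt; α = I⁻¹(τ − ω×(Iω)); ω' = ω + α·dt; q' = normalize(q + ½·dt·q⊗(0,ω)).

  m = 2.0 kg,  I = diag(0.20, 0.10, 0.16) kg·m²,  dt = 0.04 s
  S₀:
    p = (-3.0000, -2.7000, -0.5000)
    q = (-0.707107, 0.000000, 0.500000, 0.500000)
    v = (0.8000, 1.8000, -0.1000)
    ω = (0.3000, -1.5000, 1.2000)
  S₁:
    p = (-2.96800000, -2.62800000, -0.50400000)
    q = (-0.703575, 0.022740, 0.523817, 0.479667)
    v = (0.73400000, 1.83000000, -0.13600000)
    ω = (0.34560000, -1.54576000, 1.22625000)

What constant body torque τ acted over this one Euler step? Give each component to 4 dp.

Δω = ω₁−ω₀ = (0.04560000, -0.04576000, 0.02625000)
gyro term ω₀×Iω₀ = (-0.1080, 0.0144, 0.0450)
τ = I·(Δω/dt) + ω₀×(Iω₀) = (0.1200, -0.1000, 0.1500)

τ = (0.1200, -0.1000, 0.1500)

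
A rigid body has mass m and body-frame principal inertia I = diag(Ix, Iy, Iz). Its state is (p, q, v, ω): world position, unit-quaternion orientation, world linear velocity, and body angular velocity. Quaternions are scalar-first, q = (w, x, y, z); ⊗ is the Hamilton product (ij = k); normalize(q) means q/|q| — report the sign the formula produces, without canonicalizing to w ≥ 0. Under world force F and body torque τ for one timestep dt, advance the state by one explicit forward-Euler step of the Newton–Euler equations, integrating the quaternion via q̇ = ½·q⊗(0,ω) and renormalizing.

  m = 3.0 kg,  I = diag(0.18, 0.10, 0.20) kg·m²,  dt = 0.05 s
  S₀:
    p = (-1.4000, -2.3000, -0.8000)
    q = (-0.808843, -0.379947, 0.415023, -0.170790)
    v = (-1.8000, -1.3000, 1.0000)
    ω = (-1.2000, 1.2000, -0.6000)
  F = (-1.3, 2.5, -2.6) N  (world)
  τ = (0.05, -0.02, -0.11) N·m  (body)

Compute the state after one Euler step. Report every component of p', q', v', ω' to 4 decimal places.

p' = (-1.4900, -2.3650, -0.7500)
q' = (-0.8344, -0.3564, 0.3898, -0.1574)
v' = (-1.8217, -1.2583, 0.9567)
ω' = (-1.1661, 1.1972, -0.6563)

a = (-0.4333, 0.8333, -0.8667)
p' = p + v·dt = (-1.4900, -2.3650, -0.7500)
new velocity v' = (-1.8217, -1.2583, 0.9567)
ω×(Iω) gyroscopic = (-0.0720, -0.0144, 0.1152)
(τ − ω×Iω)/I = (0.6778, -0.0560, -1.1260)
ω' = ω + α·dt = (-1.1661, 1.1972, -0.6563)
q⊗(0,ω) = (-1.0564380, 0.9265458, -0.9936318, 0.5273970)
updated quaternion q' = (-0.8344, -0.3564, 0.3898, -0.1574)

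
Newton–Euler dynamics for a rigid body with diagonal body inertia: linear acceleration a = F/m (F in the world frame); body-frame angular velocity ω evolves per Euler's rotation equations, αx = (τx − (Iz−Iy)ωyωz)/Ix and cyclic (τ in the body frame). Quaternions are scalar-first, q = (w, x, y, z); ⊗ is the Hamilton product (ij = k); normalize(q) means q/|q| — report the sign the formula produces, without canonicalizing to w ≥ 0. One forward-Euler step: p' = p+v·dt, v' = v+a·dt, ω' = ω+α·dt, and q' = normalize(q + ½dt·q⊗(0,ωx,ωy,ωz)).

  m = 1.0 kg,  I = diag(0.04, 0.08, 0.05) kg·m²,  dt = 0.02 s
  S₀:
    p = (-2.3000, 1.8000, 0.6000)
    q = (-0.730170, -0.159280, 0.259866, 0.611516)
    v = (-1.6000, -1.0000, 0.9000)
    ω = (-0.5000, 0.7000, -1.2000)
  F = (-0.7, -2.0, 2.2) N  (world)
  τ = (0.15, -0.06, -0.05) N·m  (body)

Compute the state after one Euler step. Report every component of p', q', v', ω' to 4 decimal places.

p + v·dt = (-2.3320, 1.7800, 0.6180)
new velocity v' = (-1.6140, -1.0400, 0.9440)
precession coupling ω×(Iω) = (0.0252, -0.0060, -0.0140)
angular accel α = (3.1200, -0.6750, -0.7200)
new body rate ω' = (-0.4376, 0.6865, -1.2144)
q⊗(0,ω) = (0.4722730, -0.3748154, -1.0080130, 0.8946410)
q + ½dt·q⊗(0,ω), renormalized = (-0.7254, -0.1630, 0.2498, 0.6204)

p' = (-2.3320, 1.7800, 0.6180)
q' = (-0.7254, -0.1630, 0.2498, 0.6204)
v' = (-1.6140, -1.0400, 0.9440)
ω' = (-0.4376, 0.6865, -1.2144)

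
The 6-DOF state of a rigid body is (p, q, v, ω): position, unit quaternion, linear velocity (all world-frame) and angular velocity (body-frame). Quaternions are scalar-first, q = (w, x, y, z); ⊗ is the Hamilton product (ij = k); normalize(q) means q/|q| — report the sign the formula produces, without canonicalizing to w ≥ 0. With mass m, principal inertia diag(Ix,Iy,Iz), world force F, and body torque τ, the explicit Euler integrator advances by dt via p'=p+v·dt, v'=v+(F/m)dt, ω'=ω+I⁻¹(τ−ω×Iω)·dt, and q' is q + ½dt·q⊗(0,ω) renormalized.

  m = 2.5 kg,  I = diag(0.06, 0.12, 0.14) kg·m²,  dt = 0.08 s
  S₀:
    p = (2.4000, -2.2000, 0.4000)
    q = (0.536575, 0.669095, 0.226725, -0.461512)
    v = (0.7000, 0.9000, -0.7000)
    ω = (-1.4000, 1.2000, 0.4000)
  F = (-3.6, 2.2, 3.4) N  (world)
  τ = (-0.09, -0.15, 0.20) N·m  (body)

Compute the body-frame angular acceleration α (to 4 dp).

ω×(Iω) gyroscopic = (0.0096, 0.0448, -0.1008)
α = I⁻¹(τ − ω×Iω) = (-1.6600, -1.6233, 2.1486)

α = (-1.6600, -1.6233, 2.1486)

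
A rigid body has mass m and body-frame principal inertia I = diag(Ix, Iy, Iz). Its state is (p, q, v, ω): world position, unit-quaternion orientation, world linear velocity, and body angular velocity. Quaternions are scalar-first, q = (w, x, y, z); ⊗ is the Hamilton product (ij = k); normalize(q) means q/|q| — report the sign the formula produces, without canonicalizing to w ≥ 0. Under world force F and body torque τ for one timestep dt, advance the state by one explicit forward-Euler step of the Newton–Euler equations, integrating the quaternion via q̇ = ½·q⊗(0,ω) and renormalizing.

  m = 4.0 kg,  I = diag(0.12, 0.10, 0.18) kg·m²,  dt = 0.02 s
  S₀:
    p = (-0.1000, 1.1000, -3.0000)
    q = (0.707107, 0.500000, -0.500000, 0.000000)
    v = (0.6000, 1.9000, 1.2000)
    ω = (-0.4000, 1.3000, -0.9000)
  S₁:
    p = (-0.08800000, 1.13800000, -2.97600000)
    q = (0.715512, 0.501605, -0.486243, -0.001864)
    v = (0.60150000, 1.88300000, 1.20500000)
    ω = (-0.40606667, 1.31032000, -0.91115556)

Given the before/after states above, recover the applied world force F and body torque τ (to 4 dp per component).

F = (0.3000, -3.4000, 1.0000)
τ = (-0.1300, 0.0300, -0.0900)

rate change Δω = (-0.00606667, 0.01032000, -0.01115556)
τ = I·(Δω/dt) + ω₀×(Iω₀) = (-0.1300, 0.0300, -0.0900)
v₁ − v₀ = (0.00150000, -0.01700000, 0.00500000)
F = m·Δv/dt = (0.3000, -3.4000, 1.0000)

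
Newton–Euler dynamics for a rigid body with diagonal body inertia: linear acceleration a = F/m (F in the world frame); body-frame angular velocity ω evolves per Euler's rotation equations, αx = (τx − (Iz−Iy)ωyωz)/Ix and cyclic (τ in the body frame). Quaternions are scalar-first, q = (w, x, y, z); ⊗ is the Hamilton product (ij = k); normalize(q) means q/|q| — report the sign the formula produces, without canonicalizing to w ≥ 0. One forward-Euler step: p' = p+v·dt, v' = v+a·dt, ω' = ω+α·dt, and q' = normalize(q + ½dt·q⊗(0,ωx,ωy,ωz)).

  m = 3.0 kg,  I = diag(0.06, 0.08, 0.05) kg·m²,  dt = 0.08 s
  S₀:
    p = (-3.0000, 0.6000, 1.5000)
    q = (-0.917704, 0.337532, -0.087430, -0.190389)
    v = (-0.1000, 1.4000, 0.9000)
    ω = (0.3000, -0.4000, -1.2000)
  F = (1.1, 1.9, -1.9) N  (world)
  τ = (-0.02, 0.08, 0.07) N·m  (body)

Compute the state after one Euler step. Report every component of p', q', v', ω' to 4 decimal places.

linear accel F/m = (0.3667, 0.6333, -0.6333)
new position p' = (-3.0080, 0.7120, 1.5720)
new velocity v' = (-0.0707, 1.4507, 0.8493)
gyro term ω×Iω = (-0.0144, -0.0036, -0.0024)
angular accel α = (-0.0933, 1.0450, 1.4480)
ω + α·dt = (0.2925, -0.3164, -1.0842)
2q̇ = q⊗(0,ω) = (-0.3646984, -0.2465508, 0.7150033, 0.9924610)
q + ½dt·q⊗(0,ω), renormalized = (-0.9310, 0.3272, -0.0588, -0.1505)

p' = (-3.0080, 0.7120, 1.5720)
q' = (-0.9310, 0.3272, -0.0588, -0.1505)
v' = (-0.0707, 1.4507, 0.8493)
ω' = (0.2925, -0.3164, -1.0842)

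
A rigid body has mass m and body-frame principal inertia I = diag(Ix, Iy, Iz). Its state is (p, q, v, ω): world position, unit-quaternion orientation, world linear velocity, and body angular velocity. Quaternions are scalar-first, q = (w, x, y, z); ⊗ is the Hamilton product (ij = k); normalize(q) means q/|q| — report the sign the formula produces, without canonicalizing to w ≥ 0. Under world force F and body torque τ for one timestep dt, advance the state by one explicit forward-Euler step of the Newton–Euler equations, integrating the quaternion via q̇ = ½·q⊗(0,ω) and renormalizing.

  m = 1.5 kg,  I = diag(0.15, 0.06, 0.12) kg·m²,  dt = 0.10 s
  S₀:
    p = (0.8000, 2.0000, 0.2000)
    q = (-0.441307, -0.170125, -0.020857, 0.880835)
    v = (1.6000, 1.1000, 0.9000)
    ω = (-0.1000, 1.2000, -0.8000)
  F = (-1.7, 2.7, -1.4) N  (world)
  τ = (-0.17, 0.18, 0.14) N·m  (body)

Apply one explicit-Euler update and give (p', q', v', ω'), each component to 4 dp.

p' = (0.9600, 2.1100, 0.2900)
q' = (-0.4046, -0.2194, -0.0584, 0.8859)
v' = (1.4867, 1.2800, 0.8067)
ω' = (-0.1749, 1.4960, -0.6923)

p' = p + v·dt = (0.9600, 2.1100, 0.2900)
v' = v + a·dt = (1.4867, 1.2800, 0.8067)
ω×(Iω) gyroscopic = (-0.0576, 0.0024, 0.0108)
(τ − ω×Iω)/I = (-0.7493, 2.9600, 1.0767)
new body rate ω' = (-0.1749, 1.4960, -0.6923)
2q̇ = q⊗(0,ω) = (0.7126839, -0.9961857, -0.7537519, 0.1468099)
q' = normalize(q + ½dt·q⊗(0,ω)) = (-0.4046, -0.2194, -0.0584, 0.8859)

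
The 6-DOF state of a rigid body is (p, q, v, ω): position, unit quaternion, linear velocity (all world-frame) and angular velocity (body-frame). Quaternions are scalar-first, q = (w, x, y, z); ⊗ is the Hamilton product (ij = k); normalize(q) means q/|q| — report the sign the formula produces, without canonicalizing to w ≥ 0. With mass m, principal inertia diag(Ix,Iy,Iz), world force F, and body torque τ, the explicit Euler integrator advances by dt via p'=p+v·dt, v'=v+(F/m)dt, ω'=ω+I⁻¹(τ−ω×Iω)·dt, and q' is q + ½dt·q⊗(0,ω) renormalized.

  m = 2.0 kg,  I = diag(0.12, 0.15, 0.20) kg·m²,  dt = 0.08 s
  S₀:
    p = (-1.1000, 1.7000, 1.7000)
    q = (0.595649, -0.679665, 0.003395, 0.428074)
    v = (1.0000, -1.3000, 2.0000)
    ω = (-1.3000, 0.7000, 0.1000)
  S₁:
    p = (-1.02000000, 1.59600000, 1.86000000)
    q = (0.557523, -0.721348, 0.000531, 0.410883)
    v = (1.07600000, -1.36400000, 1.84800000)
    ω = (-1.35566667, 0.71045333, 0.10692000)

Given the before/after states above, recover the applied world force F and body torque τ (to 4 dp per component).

ω₁ − ω₀ = (-0.05566667, 0.01045333, 0.00692000)
τ = I·(Δω/dt) + ω₀×(Iω₀) = (-0.0800, 0.0300, -0.0100)
Δv = v₁−v₀ = (0.07600000, -0.06400000, -0.15200000)
m·(v₁−v₀)/dt = (1.9000, -1.6000, -3.8000)

F = (1.9000, -1.6000, -3.8000)
τ = (-0.0800, 0.0300, -0.0100)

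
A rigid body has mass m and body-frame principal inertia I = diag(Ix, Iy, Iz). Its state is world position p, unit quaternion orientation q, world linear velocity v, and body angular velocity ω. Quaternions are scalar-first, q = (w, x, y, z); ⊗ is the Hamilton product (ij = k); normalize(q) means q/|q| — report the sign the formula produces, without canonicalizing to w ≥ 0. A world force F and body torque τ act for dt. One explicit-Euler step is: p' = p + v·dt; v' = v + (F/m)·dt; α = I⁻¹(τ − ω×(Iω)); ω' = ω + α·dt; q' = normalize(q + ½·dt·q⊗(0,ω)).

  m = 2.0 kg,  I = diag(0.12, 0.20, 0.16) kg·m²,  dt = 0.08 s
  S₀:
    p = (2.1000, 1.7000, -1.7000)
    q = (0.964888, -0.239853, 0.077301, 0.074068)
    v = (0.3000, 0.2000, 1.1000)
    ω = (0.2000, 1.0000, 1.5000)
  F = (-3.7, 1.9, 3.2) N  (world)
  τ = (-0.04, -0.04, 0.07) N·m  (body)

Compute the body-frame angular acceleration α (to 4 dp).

ω×(Iω) gyroscopic = (-0.0600, -0.0120, 0.0160)
(τ − ω×Iω)/I = (0.1667, -0.1400, 0.3375)

α = (0.1667, -0.1400, 0.3375)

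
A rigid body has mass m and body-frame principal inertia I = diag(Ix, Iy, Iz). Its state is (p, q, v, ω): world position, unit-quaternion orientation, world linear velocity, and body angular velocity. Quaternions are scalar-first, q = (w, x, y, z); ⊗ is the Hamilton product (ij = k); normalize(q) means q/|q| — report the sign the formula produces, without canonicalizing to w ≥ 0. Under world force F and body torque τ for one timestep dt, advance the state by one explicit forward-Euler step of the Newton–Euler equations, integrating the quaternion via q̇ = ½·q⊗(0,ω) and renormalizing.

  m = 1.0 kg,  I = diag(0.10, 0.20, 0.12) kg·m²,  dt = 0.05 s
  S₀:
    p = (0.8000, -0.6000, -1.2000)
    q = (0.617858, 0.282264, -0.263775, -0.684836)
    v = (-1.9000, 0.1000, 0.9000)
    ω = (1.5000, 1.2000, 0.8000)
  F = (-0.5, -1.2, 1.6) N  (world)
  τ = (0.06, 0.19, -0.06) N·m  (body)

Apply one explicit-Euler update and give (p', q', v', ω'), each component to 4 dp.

ω×(Iω) gyroscopic = (-0.0768, -0.0240, 0.1800)
angular accel α = (1.3680, 1.0700, -2.0000)
new body rate ω' = (1.5684, 1.2535, 0.7000)
Hamilton product q⊗(0,ω) = (0.4410028, 1.5375702, -0.5116356, 1.2286657)
q' = normalize(q + ½dt·q⊗(0,ω)) = (0.6280, 0.3203, -0.2762, -0.6532)
a = (-0.5000, -1.2000, 1.6000)
new position p' = (0.7050, -0.5950, -1.1550)
v' = v + a·dt = (-1.9250, 0.0400, 0.9800)

p' = (0.7050, -0.5950, -1.1550)
q' = (0.6280, 0.3203, -0.2762, -0.6532)
v' = (-1.9250, 0.0400, 0.9800)
ω' = (1.5684, 1.2535, 0.7000)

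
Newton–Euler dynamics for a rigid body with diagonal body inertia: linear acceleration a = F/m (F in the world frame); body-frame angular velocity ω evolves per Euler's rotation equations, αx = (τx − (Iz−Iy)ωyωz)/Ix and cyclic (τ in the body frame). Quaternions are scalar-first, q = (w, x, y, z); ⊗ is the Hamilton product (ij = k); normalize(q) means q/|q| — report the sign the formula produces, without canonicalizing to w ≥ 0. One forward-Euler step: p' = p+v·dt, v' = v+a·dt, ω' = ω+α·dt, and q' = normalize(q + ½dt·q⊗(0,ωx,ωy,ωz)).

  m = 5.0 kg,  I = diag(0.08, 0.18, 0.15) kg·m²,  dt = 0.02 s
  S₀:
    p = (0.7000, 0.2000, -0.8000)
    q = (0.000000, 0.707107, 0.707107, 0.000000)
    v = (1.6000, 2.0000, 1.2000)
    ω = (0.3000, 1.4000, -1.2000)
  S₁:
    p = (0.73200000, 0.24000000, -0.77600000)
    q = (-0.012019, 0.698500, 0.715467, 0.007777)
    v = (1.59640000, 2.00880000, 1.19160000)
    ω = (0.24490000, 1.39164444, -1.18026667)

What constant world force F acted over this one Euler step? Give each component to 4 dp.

F = (-0.9000, 2.2000, -2.1000)

velocity change Δv = (-0.00360000, 0.00880000, -0.00840000)
applied force F = (-0.9000, 2.2000, -2.1000)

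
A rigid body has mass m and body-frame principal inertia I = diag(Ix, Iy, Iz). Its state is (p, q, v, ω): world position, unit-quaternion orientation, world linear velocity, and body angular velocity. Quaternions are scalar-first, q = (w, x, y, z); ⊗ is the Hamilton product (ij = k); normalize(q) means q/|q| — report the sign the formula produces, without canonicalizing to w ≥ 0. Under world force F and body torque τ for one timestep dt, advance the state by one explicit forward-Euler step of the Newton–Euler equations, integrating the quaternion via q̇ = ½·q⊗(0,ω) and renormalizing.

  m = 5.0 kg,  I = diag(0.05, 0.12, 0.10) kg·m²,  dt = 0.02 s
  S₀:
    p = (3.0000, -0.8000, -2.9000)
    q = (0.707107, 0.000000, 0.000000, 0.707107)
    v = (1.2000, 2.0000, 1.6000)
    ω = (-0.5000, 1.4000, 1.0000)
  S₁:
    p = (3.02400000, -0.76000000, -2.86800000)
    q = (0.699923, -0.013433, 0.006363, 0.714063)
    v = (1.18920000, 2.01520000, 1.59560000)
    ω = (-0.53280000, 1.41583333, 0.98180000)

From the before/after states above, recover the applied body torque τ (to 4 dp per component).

τ = (-0.1100, 0.1200, -0.1400)

ω₁ − ω₀ = (-0.03280000, 0.01583333, -0.01820000)
τ = I·(Δω/dt) + ω₀×(Iω₀) = (-0.1100, 0.1200, -0.1400)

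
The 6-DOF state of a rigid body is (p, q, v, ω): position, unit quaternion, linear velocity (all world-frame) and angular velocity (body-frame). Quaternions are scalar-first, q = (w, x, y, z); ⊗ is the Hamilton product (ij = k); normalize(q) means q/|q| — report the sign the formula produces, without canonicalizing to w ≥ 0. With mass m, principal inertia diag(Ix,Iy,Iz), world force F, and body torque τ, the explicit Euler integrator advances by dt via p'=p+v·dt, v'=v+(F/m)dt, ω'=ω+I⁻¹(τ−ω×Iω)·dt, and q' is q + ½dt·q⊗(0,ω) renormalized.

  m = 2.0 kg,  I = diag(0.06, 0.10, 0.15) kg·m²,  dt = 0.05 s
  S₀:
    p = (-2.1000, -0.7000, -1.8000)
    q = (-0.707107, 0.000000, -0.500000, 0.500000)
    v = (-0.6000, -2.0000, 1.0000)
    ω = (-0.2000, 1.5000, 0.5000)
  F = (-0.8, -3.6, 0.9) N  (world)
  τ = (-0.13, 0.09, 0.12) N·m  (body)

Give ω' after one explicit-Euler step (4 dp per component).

gyro term ω×Iω = (0.0375, 0.0090, -0.0120)
angular accel α = (-2.7917, 0.8100, 0.8800)
ω' = ω + α·dt = (-0.3396, 1.5405, 0.5440)

ω' = (-0.3396, 1.5405, 0.5440)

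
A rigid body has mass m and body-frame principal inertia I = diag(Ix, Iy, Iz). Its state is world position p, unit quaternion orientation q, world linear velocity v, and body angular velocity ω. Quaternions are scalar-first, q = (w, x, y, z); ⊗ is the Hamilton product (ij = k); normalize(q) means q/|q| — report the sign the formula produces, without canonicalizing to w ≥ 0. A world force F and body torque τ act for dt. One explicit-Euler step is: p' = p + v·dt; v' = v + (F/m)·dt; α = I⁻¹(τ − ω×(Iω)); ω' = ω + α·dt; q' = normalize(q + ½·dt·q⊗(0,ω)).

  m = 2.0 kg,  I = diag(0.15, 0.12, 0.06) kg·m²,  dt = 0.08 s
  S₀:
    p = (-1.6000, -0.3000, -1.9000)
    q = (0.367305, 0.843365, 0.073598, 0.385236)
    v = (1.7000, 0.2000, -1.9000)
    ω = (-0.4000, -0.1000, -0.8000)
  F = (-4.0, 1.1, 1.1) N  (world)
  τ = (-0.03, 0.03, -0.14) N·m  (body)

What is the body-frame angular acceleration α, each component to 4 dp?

gyro term ω×Iω = (-0.0048, 0.0288, -0.0012)
angular accel α = (-0.1680, 0.0100, -2.3133)

α = (-0.1680, 0.0100, -2.3133)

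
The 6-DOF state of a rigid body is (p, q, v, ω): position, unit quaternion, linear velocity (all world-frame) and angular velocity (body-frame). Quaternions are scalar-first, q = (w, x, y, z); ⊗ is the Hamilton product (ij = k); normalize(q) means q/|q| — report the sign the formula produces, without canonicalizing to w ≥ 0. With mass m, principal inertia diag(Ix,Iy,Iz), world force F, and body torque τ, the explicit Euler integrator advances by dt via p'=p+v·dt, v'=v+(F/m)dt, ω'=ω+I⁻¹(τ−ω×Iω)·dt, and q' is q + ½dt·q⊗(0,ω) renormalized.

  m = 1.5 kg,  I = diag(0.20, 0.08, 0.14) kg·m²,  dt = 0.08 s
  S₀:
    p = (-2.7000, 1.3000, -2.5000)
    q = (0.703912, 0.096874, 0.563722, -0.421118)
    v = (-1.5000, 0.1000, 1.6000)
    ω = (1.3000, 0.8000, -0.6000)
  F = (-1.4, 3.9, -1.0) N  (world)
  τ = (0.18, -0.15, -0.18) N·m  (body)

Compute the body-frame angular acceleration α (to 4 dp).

α = (1.0440, -1.2900, -0.3943)

precession coupling ω×(Iω) = (-0.0288, -0.0468, -0.1248)
α = I⁻¹(τ − ω×Iω) = (1.0440, -1.2900, -0.3943)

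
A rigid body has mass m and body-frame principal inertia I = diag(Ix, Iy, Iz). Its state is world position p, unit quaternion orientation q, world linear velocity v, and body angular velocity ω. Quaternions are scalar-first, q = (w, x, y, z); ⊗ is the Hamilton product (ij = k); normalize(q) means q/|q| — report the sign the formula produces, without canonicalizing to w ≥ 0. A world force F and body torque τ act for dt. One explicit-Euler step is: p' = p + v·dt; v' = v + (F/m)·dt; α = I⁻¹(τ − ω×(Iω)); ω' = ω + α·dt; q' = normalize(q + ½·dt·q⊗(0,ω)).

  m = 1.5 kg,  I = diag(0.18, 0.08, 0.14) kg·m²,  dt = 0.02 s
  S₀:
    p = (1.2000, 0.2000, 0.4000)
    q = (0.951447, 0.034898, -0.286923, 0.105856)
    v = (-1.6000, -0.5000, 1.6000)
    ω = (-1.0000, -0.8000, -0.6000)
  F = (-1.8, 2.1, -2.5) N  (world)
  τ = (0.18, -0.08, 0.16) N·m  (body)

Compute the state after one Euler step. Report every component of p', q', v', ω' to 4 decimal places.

linear accel F/m = (-1.2000, 1.4000, -1.6667)
new position p' = (1.1680, 0.1900, 0.4320)
v' = v + a·dt = (-1.6240, -0.4720, 1.5667)
angular accel α = (0.8400, -1.3000, 1.7143)
new body rate ω' = (-0.9832, -0.8260, -0.5657)
Hamilton product q⊗(0,ω) = (-0.1311268, -0.6946084, -0.8460748, -0.8857096)
q + ½dt·q⊗(0,ω), renormalized = (0.9500, 0.0279, -0.2954, 0.0970)

p' = (1.1680, 0.1900, 0.4320)
q' = (0.9500, 0.0279, -0.2954, 0.0970)
v' = (-1.6240, -0.4720, 1.5667)
ω' = (-0.9832, -0.8260, -0.5657)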